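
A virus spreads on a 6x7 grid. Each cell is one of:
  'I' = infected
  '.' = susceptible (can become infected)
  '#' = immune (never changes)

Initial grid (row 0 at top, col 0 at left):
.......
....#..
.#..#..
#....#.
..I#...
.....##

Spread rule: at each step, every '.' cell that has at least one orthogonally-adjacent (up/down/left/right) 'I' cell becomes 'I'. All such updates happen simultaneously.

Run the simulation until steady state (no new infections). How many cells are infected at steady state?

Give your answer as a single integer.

Step 0 (initial): 1 infected
Step 1: +3 new -> 4 infected
Step 2: +6 new -> 10 infected
Step 3: +5 new -> 15 infected
Step 4: +4 new -> 19 infected
Step 5: +4 new -> 23 infected
Step 6: +4 new -> 27 infected
Step 7: +2 new -> 29 infected
Step 8: +3 new -> 32 infected
Step 9: +2 new -> 34 infected
Step 10: +0 new -> 34 infected

Answer: 34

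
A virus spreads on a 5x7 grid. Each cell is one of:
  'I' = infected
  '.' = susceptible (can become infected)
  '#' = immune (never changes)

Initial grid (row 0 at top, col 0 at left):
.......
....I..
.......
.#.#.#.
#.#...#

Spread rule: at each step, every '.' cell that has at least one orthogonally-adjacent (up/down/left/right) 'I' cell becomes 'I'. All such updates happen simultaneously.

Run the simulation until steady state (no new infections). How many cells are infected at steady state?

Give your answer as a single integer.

Step 0 (initial): 1 infected
Step 1: +4 new -> 5 infected
Step 2: +7 new -> 12 infected
Step 3: +6 new -> 18 infected
Step 4: +7 new -> 25 infected
Step 5: +2 new -> 27 infected
Step 6: +1 new -> 28 infected
Step 7: +0 new -> 28 infected

Answer: 28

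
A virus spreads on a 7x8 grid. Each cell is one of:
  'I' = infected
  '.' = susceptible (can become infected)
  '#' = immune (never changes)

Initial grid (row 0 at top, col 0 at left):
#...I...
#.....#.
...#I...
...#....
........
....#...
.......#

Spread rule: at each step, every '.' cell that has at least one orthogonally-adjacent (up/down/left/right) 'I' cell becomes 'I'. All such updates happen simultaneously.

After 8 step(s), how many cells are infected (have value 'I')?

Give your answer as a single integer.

Answer: 49

Derivation:
Step 0 (initial): 2 infected
Step 1: +5 new -> 7 infected
Step 2: +7 new -> 14 infected
Step 3: +7 new -> 21 infected
Step 4: +8 new -> 29 infected
Step 5: +8 new -> 37 infected
Step 6: +8 new -> 45 infected
Step 7: +3 new -> 48 infected
Step 8: +1 new -> 49 infected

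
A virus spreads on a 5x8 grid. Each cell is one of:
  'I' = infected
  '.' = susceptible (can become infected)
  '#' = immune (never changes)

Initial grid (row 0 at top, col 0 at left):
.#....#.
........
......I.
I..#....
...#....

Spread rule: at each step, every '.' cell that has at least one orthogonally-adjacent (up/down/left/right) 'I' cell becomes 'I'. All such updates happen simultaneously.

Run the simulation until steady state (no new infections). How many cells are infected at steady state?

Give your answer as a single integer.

Step 0 (initial): 2 infected
Step 1: +7 new -> 9 infected
Step 2: +10 new -> 19 infected
Step 3: +11 new -> 30 infected
Step 4: +4 new -> 34 infected
Step 5: +2 new -> 36 infected
Step 6: +0 new -> 36 infected

Answer: 36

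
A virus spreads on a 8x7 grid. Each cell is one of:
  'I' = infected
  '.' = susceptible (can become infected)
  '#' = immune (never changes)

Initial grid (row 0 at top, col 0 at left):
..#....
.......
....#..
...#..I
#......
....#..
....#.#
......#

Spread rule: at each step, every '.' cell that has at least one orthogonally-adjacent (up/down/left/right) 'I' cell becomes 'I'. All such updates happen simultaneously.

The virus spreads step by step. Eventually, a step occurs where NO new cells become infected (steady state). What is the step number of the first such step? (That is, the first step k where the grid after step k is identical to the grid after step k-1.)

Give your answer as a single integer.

Answer: 11

Derivation:
Step 0 (initial): 1 infected
Step 1: +3 new -> 4 infected
Step 2: +5 new -> 9 infected
Step 3: +4 new -> 13 infected
Step 4: +4 new -> 17 infected
Step 5: +5 new -> 22 infected
Step 6: +8 new -> 30 infected
Step 7: +6 new -> 36 infected
Step 8: +7 new -> 43 infected
Step 9: +4 new -> 47 infected
Step 10: +1 new -> 48 infected
Step 11: +0 new -> 48 infected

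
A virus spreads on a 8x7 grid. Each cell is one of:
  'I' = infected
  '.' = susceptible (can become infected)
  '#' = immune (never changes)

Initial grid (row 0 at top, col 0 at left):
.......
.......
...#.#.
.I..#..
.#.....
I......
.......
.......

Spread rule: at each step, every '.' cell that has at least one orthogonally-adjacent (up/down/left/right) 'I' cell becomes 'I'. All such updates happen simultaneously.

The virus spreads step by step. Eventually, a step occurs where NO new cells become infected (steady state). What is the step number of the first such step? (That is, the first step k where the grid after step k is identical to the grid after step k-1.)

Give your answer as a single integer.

Answer: 9

Derivation:
Step 0 (initial): 2 infected
Step 1: +6 new -> 8 infected
Step 2: +8 new -> 16 infected
Step 3: +7 new -> 23 infected
Step 4: +7 new -> 30 infected
Step 5: +6 new -> 36 infected
Step 6: +8 new -> 44 infected
Step 7: +5 new -> 49 infected
Step 8: +3 new -> 52 infected
Step 9: +0 new -> 52 infected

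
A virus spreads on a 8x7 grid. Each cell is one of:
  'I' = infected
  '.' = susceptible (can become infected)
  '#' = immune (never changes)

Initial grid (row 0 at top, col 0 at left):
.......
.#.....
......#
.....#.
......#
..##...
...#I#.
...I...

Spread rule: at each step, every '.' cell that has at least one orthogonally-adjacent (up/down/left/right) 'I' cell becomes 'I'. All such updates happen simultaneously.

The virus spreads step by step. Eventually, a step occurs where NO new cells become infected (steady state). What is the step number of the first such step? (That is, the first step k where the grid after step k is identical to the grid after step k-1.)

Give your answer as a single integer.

Step 0 (initial): 2 infected
Step 1: +3 new -> 5 infected
Step 2: +5 new -> 10 infected
Step 3: +7 new -> 17 infected
Step 4: +6 new -> 23 infected
Step 5: +6 new -> 29 infected
Step 6: +6 new -> 35 infected
Step 7: +6 new -> 41 infected
Step 8: +3 new -> 44 infected
Step 9: +2 new -> 46 infected
Step 10: +1 new -> 47 infected
Step 11: +0 new -> 47 infected

Answer: 11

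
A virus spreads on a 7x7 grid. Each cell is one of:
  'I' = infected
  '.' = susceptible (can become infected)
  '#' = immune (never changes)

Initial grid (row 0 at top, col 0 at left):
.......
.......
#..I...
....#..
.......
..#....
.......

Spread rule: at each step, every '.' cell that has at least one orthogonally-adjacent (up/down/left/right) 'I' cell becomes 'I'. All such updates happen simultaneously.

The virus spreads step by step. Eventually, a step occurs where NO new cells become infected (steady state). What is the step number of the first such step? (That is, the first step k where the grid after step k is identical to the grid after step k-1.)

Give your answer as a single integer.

Step 0 (initial): 1 infected
Step 1: +4 new -> 5 infected
Step 2: +7 new -> 12 infected
Step 3: +10 new -> 22 infected
Step 4: +10 new -> 32 infected
Step 5: +8 new -> 40 infected
Step 6: +4 new -> 44 infected
Step 7: +2 new -> 46 infected
Step 8: +0 new -> 46 infected

Answer: 8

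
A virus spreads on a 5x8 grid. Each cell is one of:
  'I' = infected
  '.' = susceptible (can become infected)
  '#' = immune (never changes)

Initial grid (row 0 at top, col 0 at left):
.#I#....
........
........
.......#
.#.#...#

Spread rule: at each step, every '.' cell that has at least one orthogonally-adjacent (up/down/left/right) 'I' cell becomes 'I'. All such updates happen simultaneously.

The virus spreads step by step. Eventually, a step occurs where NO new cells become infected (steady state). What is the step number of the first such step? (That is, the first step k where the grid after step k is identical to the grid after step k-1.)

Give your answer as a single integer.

Answer: 9

Derivation:
Step 0 (initial): 1 infected
Step 1: +1 new -> 2 infected
Step 2: +3 new -> 5 infected
Step 3: +5 new -> 10 infected
Step 4: +8 new -> 18 infected
Step 5: +5 new -> 23 infected
Step 6: +6 new -> 29 infected
Step 7: +4 new -> 33 infected
Step 8: +1 new -> 34 infected
Step 9: +0 new -> 34 infected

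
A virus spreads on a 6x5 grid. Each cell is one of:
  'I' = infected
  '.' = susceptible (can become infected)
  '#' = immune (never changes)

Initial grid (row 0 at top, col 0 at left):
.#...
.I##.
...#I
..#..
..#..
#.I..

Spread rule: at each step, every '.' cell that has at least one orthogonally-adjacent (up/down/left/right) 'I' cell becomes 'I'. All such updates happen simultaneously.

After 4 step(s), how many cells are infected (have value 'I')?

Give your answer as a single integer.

Answer: 23

Derivation:
Step 0 (initial): 3 infected
Step 1: +6 new -> 9 infected
Step 2: +10 new -> 19 infected
Step 3: +3 new -> 22 infected
Step 4: +1 new -> 23 infected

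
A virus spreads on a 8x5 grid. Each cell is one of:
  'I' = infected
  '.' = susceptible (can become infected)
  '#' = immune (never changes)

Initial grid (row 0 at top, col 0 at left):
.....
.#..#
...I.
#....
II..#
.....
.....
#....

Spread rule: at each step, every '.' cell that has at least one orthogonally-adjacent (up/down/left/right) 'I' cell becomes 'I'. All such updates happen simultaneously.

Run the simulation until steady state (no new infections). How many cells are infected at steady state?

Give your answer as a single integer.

Step 0 (initial): 3 infected
Step 1: +8 new -> 11 infected
Step 2: +9 new -> 20 infected
Step 3: +6 new -> 26 infected
Step 4: +5 new -> 31 infected
Step 5: +3 new -> 34 infected
Step 6: +1 new -> 35 infected
Step 7: +0 new -> 35 infected

Answer: 35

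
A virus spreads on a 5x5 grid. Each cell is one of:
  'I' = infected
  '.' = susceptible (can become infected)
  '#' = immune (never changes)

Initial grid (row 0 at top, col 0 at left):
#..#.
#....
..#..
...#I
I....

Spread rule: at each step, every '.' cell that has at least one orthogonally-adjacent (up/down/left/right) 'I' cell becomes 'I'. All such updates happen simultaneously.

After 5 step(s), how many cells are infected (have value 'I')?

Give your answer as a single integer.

Step 0 (initial): 2 infected
Step 1: +4 new -> 6 infected
Step 2: +6 new -> 12 infected
Step 3: +4 new -> 16 infected
Step 4: +2 new -> 18 infected
Step 5: +2 new -> 20 infected

Answer: 20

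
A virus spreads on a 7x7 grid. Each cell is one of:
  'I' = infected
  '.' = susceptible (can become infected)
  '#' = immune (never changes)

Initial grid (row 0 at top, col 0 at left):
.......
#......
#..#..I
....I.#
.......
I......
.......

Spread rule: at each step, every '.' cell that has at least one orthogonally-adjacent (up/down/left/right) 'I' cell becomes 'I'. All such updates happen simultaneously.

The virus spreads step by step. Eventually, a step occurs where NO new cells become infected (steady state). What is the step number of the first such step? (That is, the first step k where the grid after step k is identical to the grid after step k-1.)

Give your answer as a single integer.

Answer: 8

Derivation:
Step 0 (initial): 3 infected
Step 1: +9 new -> 12 infected
Step 2: +11 new -> 23 infected
Step 3: +11 new -> 34 infected
Step 4: +6 new -> 40 infected
Step 5: +3 new -> 43 infected
Step 6: +1 new -> 44 infected
Step 7: +1 new -> 45 infected
Step 8: +0 new -> 45 infected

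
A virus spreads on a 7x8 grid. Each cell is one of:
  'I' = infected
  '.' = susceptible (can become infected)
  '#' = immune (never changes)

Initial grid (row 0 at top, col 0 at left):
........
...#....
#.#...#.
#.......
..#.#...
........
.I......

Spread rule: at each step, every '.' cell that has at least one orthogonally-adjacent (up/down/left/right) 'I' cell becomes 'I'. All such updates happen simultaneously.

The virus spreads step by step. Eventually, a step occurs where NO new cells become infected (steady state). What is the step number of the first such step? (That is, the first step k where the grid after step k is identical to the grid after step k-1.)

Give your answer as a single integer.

Answer: 13

Derivation:
Step 0 (initial): 1 infected
Step 1: +3 new -> 4 infected
Step 2: +4 new -> 8 infected
Step 3: +4 new -> 12 infected
Step 4: +5 new -> 17 infected
Step 5: +4 new -> 21 infected
Step 6: +8 new -> 29 infected
Step 7: +6 new -> 35 infected
Step 8: +5 new -> 40 infected
Step 9: +3 new -> 43 infected
Step 10: +3 new -> 46 infected
Step 11: +2 new -> 48 infected
Step 12: +1 new -> 49 infected
Step 13: +0 new -> 49 infected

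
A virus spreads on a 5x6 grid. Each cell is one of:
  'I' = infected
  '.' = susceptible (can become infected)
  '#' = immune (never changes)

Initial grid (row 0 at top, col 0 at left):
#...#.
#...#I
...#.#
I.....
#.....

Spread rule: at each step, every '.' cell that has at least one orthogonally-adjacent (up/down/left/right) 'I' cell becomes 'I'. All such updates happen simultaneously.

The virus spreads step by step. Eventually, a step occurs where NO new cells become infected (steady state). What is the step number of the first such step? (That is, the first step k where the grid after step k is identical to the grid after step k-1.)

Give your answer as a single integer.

Answer: 7

Derivation:
Step 0 (initial): 2 infected
Step 1: +3 new -> 5 infected
Step 2: +3 new -> 8 infected
Step 3: +4 new -> 12 infected
Step 4: +4 new -> 16 infected
Step 5: +5 new -> 21 infected
Step 6: +2 new -> 23 infected
Step 7: +0 new -> 23 infected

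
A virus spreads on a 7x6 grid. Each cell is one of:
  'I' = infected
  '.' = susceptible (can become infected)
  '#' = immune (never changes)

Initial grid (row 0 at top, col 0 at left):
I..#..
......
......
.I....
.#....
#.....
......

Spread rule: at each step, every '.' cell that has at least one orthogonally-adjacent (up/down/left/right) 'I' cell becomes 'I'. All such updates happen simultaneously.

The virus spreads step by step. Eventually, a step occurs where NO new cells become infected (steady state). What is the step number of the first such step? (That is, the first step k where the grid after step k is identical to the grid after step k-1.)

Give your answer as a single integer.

Step 0 (initial): 2 infected
Step 1: +5 new -> 7 infected
Step 2: +7 new -> 14 infected
Step 3: +5 new -> 19 infected
Step 4: +7 new -> 26 infected
Step 5: +6 new -> 32 infected
Step 6: +5 new -> 37 infected
Step 7: +2 new -> 39 infected
Step 8: +0 new -> 39 infected

Answer: 8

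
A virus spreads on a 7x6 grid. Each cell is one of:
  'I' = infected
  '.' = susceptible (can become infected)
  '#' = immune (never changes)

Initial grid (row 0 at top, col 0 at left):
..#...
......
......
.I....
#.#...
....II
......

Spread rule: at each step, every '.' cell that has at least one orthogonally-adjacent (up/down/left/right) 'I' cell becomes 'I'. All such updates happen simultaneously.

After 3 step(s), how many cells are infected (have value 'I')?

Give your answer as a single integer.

Answer: 31

Derivation:
Step 0 (initial): 3 infected
Step 1: +9 new -> 12 infected
Step 2: +10 new -> 22 infected
Step 3: +9 new -> 31 infected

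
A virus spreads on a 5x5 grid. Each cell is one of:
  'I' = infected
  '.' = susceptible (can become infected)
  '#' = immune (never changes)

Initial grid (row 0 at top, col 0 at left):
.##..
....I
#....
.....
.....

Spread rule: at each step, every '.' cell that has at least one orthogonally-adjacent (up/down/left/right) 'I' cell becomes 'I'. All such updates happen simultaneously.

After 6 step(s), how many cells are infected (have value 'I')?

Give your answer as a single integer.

Answer: 21

Derivation:
Step 0 (initial): 1 infected
Step 1: +3 new -> 4 infected
Step 2: +4 new -> 8 infected
Step 3: +4 new -> 12 infected
Step 4: +4 new -> 16 infected
Step 5: +3 new -> 19 infected
Step 6: +2 new -> 21 infected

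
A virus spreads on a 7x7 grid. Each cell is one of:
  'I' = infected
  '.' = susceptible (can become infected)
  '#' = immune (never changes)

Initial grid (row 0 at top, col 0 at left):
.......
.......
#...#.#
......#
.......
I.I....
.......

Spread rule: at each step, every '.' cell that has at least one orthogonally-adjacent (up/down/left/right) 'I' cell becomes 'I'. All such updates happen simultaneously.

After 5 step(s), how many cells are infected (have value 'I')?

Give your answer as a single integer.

Answer: 34

Derivation:
Step 0 (initial): 2 infected
Step 1: +6 new -> 8 infected
Step 2: +7 new -> 15 infected
Step 3: +6 new -> 21 infected
Step 4: +7 new -> 28 infected
Step 5: +6 new -> 34 infected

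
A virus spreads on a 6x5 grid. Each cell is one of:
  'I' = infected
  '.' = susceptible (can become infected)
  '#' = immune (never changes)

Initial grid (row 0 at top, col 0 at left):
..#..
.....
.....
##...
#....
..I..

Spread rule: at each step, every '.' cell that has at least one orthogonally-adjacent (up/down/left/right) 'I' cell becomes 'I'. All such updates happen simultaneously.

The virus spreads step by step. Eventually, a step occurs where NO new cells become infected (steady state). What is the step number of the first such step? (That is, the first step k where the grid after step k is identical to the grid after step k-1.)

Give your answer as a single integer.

Step 0 (initial): 1 infected
Step 1: +3 new -> 4 infected
Step 2: +5 new -> 9 infected
Step 3: +3 new -> 12 infected
Step 4: +4 new -> 16 infected
Step 5: +4 new -> 20 infected
Step 6: +4 new -> 24 infected
Step 7: +2 new -> 26 infected
Step 8: +0 new -> 26 infected

Answer: 8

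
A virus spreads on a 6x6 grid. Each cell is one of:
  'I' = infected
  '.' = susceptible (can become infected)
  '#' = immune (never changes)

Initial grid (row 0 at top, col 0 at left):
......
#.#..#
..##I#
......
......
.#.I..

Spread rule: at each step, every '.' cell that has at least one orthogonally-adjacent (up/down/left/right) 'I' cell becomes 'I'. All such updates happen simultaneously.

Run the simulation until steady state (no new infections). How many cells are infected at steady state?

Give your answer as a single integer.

Answer: 29

Derivation:
Step 0 (initial): 2 infected
Step 1: +5 new -> 7 infected
Step 2: +7 new -> 14 infected
Step 3: +5 new -> 19 infected
Step 4: +3 new -> 22 infected
Step 5: +4 new -> 26 infected
Step 6: +3 new -> 29 infected
Step 7: +0 new -> 29 infected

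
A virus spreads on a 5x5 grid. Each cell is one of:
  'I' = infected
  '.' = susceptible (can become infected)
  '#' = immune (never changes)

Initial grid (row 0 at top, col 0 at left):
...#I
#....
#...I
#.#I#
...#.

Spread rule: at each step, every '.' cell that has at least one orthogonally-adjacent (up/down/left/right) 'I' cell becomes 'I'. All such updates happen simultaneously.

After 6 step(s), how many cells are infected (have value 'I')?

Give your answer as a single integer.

Step 0 (initial): 3 infected
Step 1: +2 new -> 5 infected
Step 2: +2 new -> 7 infected
Step 3: +2 new -> 9 infected
Step 4: +3 new -> 12 infected
Step 5: +2 new -> 14 infected
Step 6: +3 new -> 17 infected

Answer: 17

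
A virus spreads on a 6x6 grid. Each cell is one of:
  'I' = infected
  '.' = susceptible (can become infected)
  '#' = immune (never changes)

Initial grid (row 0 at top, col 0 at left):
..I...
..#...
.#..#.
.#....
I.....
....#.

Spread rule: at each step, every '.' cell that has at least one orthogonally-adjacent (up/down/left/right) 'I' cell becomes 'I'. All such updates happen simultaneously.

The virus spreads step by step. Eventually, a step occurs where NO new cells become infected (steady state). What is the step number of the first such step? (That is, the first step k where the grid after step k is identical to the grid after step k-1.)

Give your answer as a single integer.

Step 0 (initial): 2 infected
Step 1: +5 new -> 7 infected
Step 2: +7 new -> 14 infected
Step 3: +7 new -> 21 infected
Step 4: +5 new -> 26 infected
Step 5: +3 new -> 29 infected
Step 6: +2 new -> 31 infected
Step 7: +0 new -> 31 infected

Answer: 7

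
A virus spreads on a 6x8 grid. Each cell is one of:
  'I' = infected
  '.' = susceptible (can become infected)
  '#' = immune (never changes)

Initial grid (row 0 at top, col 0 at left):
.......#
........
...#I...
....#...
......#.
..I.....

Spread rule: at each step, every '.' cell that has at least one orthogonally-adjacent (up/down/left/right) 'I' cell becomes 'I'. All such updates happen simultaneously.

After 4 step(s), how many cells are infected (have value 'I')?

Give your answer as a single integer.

Step 0 (initial): 2 infected
Step 1: +5 new -> 7 infected
Step 2: +10 new -> 17 infected
Step 3: +13 new -> 30 infected
Step 4: +8 new -> 38 infected

Answer: 38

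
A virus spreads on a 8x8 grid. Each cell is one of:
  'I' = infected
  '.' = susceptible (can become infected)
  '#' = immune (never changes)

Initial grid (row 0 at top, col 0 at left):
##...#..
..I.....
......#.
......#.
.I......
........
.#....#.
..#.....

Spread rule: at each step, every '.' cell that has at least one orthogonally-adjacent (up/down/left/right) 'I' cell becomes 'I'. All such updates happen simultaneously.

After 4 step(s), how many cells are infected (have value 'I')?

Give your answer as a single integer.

Answer: 36

Derivation:
Step 0 (initial): 2 infected
Step 1: +8 new -> 10 infected
Step 2: +10 new -> 20 infected
Step 3: +9 new -> 29 infected
Step 4: +7 new -> 36 infected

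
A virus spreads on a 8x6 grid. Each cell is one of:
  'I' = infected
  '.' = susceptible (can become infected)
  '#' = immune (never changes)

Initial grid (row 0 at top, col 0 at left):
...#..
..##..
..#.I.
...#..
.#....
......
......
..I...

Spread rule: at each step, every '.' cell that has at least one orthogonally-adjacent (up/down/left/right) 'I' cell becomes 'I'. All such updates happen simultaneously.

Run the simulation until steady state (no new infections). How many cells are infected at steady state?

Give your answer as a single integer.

Answer: 42

Derivation:
Step 0 (initial): 2 infected
Step 1: +7 new -> 9 infected
Step 2: +9 new -> 18 infected
Step 3: +10 new -> 28 infected
Step 4: +4 new -> 32 infected
Step 5: +2 new -> 34 infected
Step 6: +2 new -> 36 infected
Step 7: +2 new -> 38 infected
Step 8: +2 new -> 40 infected
Step 9: +2 new -> 42 infected
Step 10: +0 new -> 42 infected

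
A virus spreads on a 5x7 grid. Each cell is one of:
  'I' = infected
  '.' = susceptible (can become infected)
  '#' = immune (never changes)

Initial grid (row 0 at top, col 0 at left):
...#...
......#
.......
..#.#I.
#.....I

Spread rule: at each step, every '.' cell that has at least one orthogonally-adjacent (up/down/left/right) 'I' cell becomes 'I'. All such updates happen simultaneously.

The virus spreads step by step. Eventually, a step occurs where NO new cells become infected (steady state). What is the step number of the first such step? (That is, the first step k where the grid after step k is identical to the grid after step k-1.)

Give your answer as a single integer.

Step 0 (initial): 2 infected
Step 1: +3 new -> 5 infected
Step 2: +4 new -> 9 infected
Step 3: +4 new -> 13 infected
Step 4: +6 new -> 19 infected
Step 5: +3 new -> 22 infected
Step 6: +4 new -> 26 infected
Step 7: +3 new -> 29 infected
Step 8: +1 new -> 30 infected
Step 9: +0 new -> 30 infected

Answer: 9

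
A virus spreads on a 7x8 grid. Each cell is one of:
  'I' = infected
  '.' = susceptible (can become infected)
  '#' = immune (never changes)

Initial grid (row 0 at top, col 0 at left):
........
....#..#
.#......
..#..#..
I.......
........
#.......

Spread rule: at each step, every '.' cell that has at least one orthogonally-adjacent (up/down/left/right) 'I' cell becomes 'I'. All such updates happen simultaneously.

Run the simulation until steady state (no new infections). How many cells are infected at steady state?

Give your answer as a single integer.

Step 0 (initial): 1 infected
Step 1: +3 new -> 4 infected
Step 2: +4 new -> 8 infected
Step 3: +4 new -> 12 infected
Step 4: +6 new -> 18 infected
Step 5: +7 new -> 25 infected
Step 6: +7 new -> 32 infected
Step 7: +6 new -> 38 infected
Step 8: +6 new -> 44 infected
Step 9: +4 new -> 48 infected
Step 10: +1 new -> 49 infected
Step 11: +1 new -> 50 infected
Step 12: +0 new -> 50 infected

Answer: 50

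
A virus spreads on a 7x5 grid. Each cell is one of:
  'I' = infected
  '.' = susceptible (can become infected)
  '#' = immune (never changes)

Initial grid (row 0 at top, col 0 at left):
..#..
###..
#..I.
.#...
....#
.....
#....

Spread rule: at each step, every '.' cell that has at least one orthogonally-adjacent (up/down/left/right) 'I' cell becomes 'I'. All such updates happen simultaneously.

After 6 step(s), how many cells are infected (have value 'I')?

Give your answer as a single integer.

Step 0 (initial): 1 infected
Step 1: +4 new -> 5 infected
Step 2: +6 new -> 11 infected
Step 3: +3 new -> 14 infected
Step 4: +4 new -> 18 infected
Step 5: +4 new -> 22 infected
Step 6: +3 new -> 25 infected

Answer: 25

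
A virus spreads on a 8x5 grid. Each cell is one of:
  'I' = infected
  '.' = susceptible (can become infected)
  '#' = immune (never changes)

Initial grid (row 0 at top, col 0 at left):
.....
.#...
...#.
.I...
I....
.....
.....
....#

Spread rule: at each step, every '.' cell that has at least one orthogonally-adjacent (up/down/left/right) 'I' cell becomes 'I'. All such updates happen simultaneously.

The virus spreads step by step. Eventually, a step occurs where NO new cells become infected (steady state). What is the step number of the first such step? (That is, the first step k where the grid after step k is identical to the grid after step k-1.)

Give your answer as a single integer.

Step 0 (initial): 2 infected
Step 1: +5 new -> 7 infected
Step 2: +6 new -> 13 infected
Step 3: +7 new -> 20 infected
Step 4: +8 new -> 28 infected
Step 5: +6 new -> 34 infected
Step 6: +3 new -> 37 infected
Step 7: +0 new -> 37 infected

Answer: 7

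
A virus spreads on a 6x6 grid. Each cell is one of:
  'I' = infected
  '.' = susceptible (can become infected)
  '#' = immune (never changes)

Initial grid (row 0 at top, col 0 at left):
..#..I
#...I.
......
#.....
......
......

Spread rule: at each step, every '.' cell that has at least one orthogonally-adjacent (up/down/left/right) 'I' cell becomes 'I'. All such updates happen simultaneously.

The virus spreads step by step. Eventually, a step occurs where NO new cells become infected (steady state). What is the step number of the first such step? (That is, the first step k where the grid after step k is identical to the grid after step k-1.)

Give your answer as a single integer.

Step 0 (initial): 2 infected
Step 1: +4 new -> 6 infected
Step 2: +5 new -> 11 infected
Step 3: +5 new -> 16 infected
Step 4: +6 new -> 22 infected
Step 5: +6 new -> 28 infected
Step 6: +2 new -> 30 infected
Step 7: +2 new -> 32 infected
Step 8: +1 new -> 33 infected
Step 9: +0 new -> 33 infected

Answer: 9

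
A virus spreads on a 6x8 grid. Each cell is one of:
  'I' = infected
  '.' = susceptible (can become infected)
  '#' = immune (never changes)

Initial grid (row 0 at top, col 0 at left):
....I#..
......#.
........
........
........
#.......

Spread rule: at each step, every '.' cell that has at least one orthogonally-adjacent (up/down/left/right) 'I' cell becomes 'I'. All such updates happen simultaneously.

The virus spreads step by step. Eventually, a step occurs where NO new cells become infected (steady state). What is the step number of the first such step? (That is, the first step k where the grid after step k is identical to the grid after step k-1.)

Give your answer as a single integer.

Step 0 (initial): 1 infected
Step 1: +2 new -> 3 infected
Step 2: +4 new -> 7 infected
Step 3: +5 new -> 12 infected
Step 4: +7 new -> 19 infected
Step 5: +8 new -> 27 infected
Step 6: +8 new -> 35 infected
Step 7: +6 new -> 41 infected
Step 8: +4 new -> 45 infected
Step 9: +0 new -> 45 infected

Answer: 9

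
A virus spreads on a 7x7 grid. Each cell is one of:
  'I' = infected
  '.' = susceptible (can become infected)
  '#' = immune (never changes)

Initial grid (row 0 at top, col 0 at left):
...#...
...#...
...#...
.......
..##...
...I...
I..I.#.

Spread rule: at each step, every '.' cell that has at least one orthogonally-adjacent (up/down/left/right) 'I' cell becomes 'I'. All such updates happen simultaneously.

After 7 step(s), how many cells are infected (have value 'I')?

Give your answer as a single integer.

Answer: 41

Derivation:
Step 0 (initial): 3 infected
Step 1: +6 new -> 9 infected
Step 2: +4 new -> 13 infected
Step 3: +5 new -> 18 infected
Step 4: +7 new -> 25 infected
Step 5: +6 new -> 31 infected
Step 6: +6 new -> 37 infected
Step 7: +4 new -> 41 infected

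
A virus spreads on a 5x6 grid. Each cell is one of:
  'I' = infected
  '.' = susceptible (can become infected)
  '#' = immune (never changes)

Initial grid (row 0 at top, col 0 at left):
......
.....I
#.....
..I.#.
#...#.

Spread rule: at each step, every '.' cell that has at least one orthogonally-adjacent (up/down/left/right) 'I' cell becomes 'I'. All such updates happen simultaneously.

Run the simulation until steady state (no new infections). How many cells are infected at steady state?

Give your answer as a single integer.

Answer: 26

Derivation:
Step 0 (initial): 2 infected
Step 1: +7 new -> 9 infected
Step 2: +10 new -> 19 infected
Step 3: +4 new -> 23 infected
Step 4: +2 new -> 25 infected
Step 5: +1 new -> 26 infected
Step 6: +0 new -> 26 infected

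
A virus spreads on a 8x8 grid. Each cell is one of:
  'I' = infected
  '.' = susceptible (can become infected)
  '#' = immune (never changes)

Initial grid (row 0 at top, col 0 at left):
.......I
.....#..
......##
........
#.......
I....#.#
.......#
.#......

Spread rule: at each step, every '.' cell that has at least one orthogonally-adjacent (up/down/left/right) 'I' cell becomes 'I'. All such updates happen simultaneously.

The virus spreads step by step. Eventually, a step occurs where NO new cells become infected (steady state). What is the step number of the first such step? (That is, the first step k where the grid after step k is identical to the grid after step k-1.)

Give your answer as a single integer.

Answer: 10

Derivation:
Step 0 (initial): 2 infected
Step 1: +4 new -> 6 infected
Step 2: +6 new -> 12 infected
Step 3: +5 new -> 17 infected
Step 4: +9 new -> 26 infected
Step 5: +10 new -> 36 infected
Step 6: +9 new -> 45 infected
Step 7: +5 new -> 50 infected
Step 8: +4 new -> 54 infected
Step 9: +2 new -> 56 infected
Step 10: +0 new -> 56 infected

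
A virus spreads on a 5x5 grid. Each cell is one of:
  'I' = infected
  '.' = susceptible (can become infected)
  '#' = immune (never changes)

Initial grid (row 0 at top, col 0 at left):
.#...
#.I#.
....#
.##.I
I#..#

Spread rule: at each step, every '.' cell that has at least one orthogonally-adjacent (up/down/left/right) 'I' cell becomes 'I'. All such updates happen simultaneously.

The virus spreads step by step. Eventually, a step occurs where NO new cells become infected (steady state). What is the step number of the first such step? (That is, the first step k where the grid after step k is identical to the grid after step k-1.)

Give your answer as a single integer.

Answer: 5

Derivation:
Step 0 (initial): 3 infected
Step 1: +5 new -> 8 infected
Step 2: +5 new -> 13 infected
Step 3: +2 new -> 15 infected
Step 4: +1 new -> 16 infected
Step 5: +0 new -> 16 infected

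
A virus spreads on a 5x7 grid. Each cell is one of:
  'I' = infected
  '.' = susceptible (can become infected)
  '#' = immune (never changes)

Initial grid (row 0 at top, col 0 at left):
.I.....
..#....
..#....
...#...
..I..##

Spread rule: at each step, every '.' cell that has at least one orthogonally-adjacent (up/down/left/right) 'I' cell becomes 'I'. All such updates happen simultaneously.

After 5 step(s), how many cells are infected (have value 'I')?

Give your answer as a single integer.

Step 0 (initial): 2 infected
Step 1: +6 new -> 8 infected
Step 2: +6 new -> 14 infected
Step 3: +5 new -> 19 infected
Step 4: +5 new -> 24 infected
Step 5: +4 new -> 28 infected

Answer: 28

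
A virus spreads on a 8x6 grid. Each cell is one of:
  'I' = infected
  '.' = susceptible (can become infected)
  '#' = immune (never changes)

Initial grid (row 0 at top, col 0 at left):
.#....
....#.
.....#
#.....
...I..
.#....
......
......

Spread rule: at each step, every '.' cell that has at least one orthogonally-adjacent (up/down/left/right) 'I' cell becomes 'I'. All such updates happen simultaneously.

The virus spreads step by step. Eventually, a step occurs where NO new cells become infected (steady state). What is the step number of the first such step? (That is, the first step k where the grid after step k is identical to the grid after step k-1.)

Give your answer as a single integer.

Step 0 (initial): 1 infected
Step 1: +4 new -> 5 infected
Step 2: +8 new -> 13 infected
Step 3: +10 new -> 23 infected
Step 4: +8 new -> 31 infected
Step 5: +7 new -> 38 infected
Step 6: +3 new -> 41 infected
Step 7: +2 new -> 43 infected
Step 8: +0 new -> 43 infected

Answer: 8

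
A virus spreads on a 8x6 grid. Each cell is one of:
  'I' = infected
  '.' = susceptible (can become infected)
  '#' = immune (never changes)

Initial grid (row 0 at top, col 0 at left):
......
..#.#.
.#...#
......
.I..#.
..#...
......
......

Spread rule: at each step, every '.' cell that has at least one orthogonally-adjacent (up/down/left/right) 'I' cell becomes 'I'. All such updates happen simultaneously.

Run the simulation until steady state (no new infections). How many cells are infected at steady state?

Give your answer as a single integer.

Step 0 (initial): 1 infected
Step 1: +4 new -> 5 infected
Step 2: +5 new -> 10 infected
Step 3: +7 new -> 17 infected
Step 4: +7 new -> 24 infected
Step 5: +8 new -> 32 infected
Step 6: +5 new -> 37 infected
Step 7: +3 new -> 40 infected
Step 8: +1 new -> 41 infected
Step 9: +1 new -> 42 infected
Step 10: +0 new -> 42 infected

Answer: 42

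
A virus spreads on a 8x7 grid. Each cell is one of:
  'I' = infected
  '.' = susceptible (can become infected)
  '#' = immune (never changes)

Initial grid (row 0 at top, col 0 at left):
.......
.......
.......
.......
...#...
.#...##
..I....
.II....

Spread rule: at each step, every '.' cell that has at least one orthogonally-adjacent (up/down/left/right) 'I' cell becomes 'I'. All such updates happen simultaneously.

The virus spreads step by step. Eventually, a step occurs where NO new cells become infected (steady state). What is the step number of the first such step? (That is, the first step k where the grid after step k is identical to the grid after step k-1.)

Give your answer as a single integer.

Answer: 11

Derivation:
Step 0 (initial): 3 infected
Step 1: +5 new -> 8 infected
Step 2: +5 new -> 13 infected
Step 3: +6 new -> 19 infected
Step 4: +7 new -> 26 infected
Step 5: +6 new -> 32 infected
Step 6: +7 new -> 39 infected
Step 7: +6 new -> 45 infected
Step 8: +4 new -> 49 infected
Step 9: +2 new -> 51 infected
Step 10: +1 new -> 52 infected
Step 11: +0 new -> 52 infected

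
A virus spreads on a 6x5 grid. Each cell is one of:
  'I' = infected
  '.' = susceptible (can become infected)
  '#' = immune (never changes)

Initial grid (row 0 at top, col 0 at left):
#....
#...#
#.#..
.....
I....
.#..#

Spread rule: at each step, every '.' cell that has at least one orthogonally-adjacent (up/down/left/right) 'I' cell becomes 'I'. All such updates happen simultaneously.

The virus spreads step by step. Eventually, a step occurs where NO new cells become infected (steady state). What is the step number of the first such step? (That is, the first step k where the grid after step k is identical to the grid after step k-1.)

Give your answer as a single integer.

Step 0 (initial): 1 infected
Step 1: +3 new -> 4 infected
Step 2: +2 new -> 6 infected
Step 3: +4 new -> 10 infected
Step 4: +4 new -> 14 infected
Step 5: +4 new -> 18 infected
Step 6: +3 new -> 21 infected
Step 7: +1 new -> 22 infected
Step 8: +1 new -> 23 infected
Step 9: +0 new -> 23 infected

Answer: 9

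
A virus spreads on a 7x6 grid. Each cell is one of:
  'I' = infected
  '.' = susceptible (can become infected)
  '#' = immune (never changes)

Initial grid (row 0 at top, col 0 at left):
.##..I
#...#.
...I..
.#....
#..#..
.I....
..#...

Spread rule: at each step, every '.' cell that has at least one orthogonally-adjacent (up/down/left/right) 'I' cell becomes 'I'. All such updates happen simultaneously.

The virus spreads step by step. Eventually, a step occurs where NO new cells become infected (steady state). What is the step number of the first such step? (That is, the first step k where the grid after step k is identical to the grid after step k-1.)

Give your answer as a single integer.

Step 0 (initial): 3 infected
Step 1: +10 new -> 13 infected
Step 2: +9 new -> 22 infected
Step 3: +6 new -> 28 infected
Step 4: +4 new -> 32 infected
Step 5: +1 new -> 33 infected
Step 6: +0 new -> 33 infected

Answer: 6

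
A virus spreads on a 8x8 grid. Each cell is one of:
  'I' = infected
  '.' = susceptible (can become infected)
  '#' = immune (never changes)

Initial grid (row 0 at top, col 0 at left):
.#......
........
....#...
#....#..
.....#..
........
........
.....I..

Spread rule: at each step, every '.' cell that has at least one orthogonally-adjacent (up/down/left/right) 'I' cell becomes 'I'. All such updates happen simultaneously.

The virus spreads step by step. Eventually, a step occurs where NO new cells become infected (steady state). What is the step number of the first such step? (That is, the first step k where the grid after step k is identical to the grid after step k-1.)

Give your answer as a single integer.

Answer: 13

Derivation:
Step 0 (initial): 1 infected
Step 1: +3 new -> 4 infected
Step 2: +5 new -> 9 infected
Step 3: +5 new -> 14 infected
Step 4: +6 new -> 20 infected
Step 5: +7 new -> 27 infected
Step 6: +6 new -> 33 infected
Step 7: +7 new -> 40 infected
Step 8: +7 new -> 47 infected
Step 9: +6 new -> 53 infected
Step 10: +4 new -> 57 infected
Step 11: +1 new -> 58 infected
Step 12: +1 new -> 59 infected
Step 13: +0 new -> 59 infected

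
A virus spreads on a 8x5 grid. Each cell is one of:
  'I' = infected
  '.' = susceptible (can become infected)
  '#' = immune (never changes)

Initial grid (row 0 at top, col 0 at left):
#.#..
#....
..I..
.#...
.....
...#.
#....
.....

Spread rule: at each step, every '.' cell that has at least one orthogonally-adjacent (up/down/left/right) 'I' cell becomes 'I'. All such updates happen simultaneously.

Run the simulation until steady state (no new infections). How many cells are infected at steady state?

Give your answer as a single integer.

Step 0 (initial): 1 infected
Step 1: +4 new -> 5 infected
Step 2: +6 new -> 11 infected
Step 3: +8 new -> 19 infected
Step 4: +5 new -> 24 infected
Step 5: +5 new -> 29 infected
Step 6: +3 new -> 32 infected
Step 7: +2 new -> 34 infected
Step 8: +0 new -> 34 infected

Answer: 34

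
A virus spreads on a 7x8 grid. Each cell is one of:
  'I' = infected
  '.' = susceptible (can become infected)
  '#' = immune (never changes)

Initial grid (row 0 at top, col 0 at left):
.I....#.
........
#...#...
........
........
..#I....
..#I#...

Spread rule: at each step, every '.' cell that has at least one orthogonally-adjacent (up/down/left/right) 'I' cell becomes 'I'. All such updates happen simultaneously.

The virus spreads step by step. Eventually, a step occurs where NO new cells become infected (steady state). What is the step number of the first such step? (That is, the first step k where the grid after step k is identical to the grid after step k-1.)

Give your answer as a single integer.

Step 0 (initial): 3 infected
Step 1: +5 new -> 8 infected
Step 2: +8 new -> 16 infected
Step 3: +11 new -> 27 infected
Step 4: +9 new -> 36 infected
Step 5: +7 new -> 43 infected
Step 6: +4 new -> 47 infected
Step 7: +2 new -> 49 infected
Step 8: +1 new -> 50 infected
Step 9: +0 new -> 50 infected

Answer: 9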